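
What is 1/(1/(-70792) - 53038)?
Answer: -70792/3754666097 ≈ -1.8854e-5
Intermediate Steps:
1/(1/(-70792) - 53038) = 1/(-1/70792 - 53038) = 1/(-3754666097/70792) = -70792/3754666097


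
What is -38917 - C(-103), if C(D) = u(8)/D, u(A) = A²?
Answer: -4008387/103 ≈ -38916.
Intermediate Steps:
C(D) = 64/D (C(D) = 8²/D = 64/D)
-38917 - C(-103) = -38917 - 64/(-103) = -38917 - 64*(-1)/103 = -38917 - 1*(-64/103) = -38917 + 64/103 = -4008387/103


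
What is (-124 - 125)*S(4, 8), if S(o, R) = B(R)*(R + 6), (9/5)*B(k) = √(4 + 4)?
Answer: -11620*√2/3 ≈ -5477.7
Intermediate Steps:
B(k) = 10*√2/9 (B(k) = 5*√(4 + 4)/9 = 5*√8/9 = 5*(2*√2)/9 = 10*√2/9)
S(o, R) = 10*√2*(6 + R)/9 (S(o, R) = (10*√2/9)*(R + 6) = (10*√2/9)*(6 + R) = 10*√2*(6 + R)/9)
(-124 - 125)*S(4, 8) = (-124 - 125)*(10*√2*(6 + 8)/9) = -830*√2*14/3 = -11620*√2/3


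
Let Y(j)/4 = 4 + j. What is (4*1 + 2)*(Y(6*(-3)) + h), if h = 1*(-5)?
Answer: -366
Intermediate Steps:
Y(j) = 16 + 4*j (Y(j) = 4*(4 + j) = 16 + 4*j)
h = -5
(4*1 + 2)*(Y(6*(-3)) + h) = (4*1 + 2)*((16 + 4*(6*(-3))) - 5) = (4 + 2)*((16 + 4*(-18)) - 5) = 6*((16 - 72) - 5) = 6*(-56 - 5) = 6*(-61) = -366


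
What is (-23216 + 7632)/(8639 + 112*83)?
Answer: -15584/17935 ≈ -0.86892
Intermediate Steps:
(-23216 + 7632)/(8639 + 112*83) = -15584/(8639 + 9296) = -15584/17935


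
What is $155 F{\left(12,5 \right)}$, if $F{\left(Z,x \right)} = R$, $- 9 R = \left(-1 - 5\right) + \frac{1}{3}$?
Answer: $\frac{2635}{27} \approx 97.593$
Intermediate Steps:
$R = \frac{17}{27}$ ($R = - \frac{\left(-1 - 5\right) + \frac{1}{3}}{9} = - \frac{-6 + \frac{1}{3}}{9} = \left(- \frac{1}{9}\right) \left(- \frac{17}{3}\right) = \frac{17}{27} \approx 0.62963$)
$F{\left(Z,x \right)} = \frac{17}{27}$
$155 F{\left(12,5 \right)} = 155 \cdot \frac{17}{27} = \frac{2635}{27}$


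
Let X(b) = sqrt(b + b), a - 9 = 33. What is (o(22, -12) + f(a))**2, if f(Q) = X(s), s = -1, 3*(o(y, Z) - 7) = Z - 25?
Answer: 238/9 - 32*I*sqrt(2)/3 ≈ 26.444 - 15.085*I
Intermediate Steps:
o(y, Z) = -4/3 + Z/3 (o(y, Z) = 7 + (Z - 25)/3 = 7 + (-25 + Z)/3 = 7 + (-25/3 + Z/3) = -4/3 + Z/3)
a = 42 (a = 9 + 33 = 42)
X(b) = sqrt(2)*sqrt(b) (X(b) = sqrt(2*b) = sqrt(2)*sqrt(b))
f(Q) = I*sqrt(2) (f(Q) = sqrt(2)*sqrt(-1) = sqrt(2)*I = I*sqrt(2))
(o(22, -12) + f(a))**2 = ((-4/3 + (1/3)*(-12)) + I*sqrt(2))**2 = ((-4/3 - 4) + I*sqrt(2))**2 = (-16/3 + I*sqrt(2))**2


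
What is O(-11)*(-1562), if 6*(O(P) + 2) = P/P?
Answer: 8591/3 ≈ 2863.7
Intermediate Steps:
O(P) = -11/6 (O(P) = -2 + (P/P)/6 = -2 + (⅙)*1 = -2 + ⅙ = -11/6)
O(-11)*(-1562) = -11/6*(-1562) = 8591/3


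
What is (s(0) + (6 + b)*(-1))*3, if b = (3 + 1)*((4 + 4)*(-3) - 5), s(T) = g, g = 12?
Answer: 366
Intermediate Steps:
s(T) = 12
b = -116 (b = 4*(8*(-3) - 5) = 4*(-24 - 5) = 4*(-29) = -116)
(s(0) + (6 + b)*(-1))*3 = (12 + (6 - 116)*(-1))*3 = (12 - 110*(-1))*3 = (12 + 110)*3 = 122*3 = 366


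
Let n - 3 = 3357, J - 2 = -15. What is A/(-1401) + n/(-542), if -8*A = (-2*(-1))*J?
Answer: -9418243/1518684 ≈ -6.2016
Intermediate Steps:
J = -13 (J = 2 - 15 = -13)
n = 3360 (n = 3 + 3357 = 3360)
A = 13/4 (A = -(-2*(-1))*(-13)/8 = -(-13)/4 = -⅛*(-26) = 13/4 ≈ 3.2500)
A/(-1401) + n/(-542) = (13/4)/(-1401) + 3360/(-542) = (13/4)*(-1/1401) + 3360*(-1/542) = -13/5604 - 1680/271 = -9418243/1518684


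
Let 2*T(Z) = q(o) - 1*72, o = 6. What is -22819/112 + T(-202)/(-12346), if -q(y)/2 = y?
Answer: -140859335/691376 ≈ -203.74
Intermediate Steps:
q(y) = -2*y
T(Z) = -42 (T(Z) = (-2*6 - 1*72)/2 = (-12 - 72)/2 = (½)*(-84) = -42)
-22819/112 + T(-202)/(-12346) = -22819/112 - 42/(-12346) = -22819*1/112 - 42*(-1/12346) = -22819/112 + 21/6173 = -140859335/691376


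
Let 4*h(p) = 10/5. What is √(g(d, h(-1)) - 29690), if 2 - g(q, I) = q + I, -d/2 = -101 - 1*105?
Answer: 3*I*√13378/2 ≈ 173.49*I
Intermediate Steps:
h(p) = ½ (h(p) = (10/5)/4 = (10*(⅕))/4 = (¼)*2 = ½)
d = 412 (d = -2*(-101 - 1*105) = -2*(-101 - 105) = -2*(-206) = 412)
g(q, I) = 2 - I - q (g(q, I) = 2 - (q + I) = 2 - (I + q) = 2 + (-I - q) = 2 - I - q)
√(g(d, h(-1)) - 29690) = √((2 - 1*½ - 1*412) - 29690) = √((2 - ½ - 412) - 29690) = √(-821/2 - 29690) = √(-60201/2) = 3*I*√13378/2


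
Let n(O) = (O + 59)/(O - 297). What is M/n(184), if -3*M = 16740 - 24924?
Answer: -308264/243 ≈ -1268.6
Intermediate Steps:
M = 2728 (M = -(16740 - 24924)/3 = -⅓*(-8184) = 2728)
n(O) = (59 + O)/(-297 + O)
M/n(184) = 2728/(((59 + 184)/(-297 + 184))) = 2728/((243/(-113))) = 2728/((-1/113*243)) = 2728/(-243/113) = 2728*(-113/243) = -308264/243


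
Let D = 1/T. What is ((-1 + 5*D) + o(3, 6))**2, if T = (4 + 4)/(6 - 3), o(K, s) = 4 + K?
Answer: 3969/64 ≈ 62.016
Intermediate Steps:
T = 8/3 ≈ 2.6667
D = 3/8 (D = 1/(8/3) = 1*(3/8) = 3/8 ≈ 0.37500)
((-1 + 5*D) + o(3, 6))**2 = ((-1 + 5*(3/8)) + (4 + 3))**2 = ((-1 + 15/8) + 7)**2 = (7/8 + 7)**2 = (63/8)**2 = 3969/64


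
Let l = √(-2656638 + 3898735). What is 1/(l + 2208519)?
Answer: 2208519/4877554931264 - √1242097/4877554931264 ≈ 4.5256e-7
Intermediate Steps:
l = √1242097 ≈ 1114.5
1/(l + 2208519) = 1/(√1242097 + 2208519) = 1/(2208519 + √1242097)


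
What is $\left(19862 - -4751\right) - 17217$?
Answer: $7396$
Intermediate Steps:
$\left(19862 - -4751\right) - 17217 = \left(19862 + 4751\right) - 17217 = 24613 - 17217 = 7396$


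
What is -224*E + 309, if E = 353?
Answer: -78763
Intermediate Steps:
-224*E + 309 = -224*353 + 309 = -79072 + 309 = -78763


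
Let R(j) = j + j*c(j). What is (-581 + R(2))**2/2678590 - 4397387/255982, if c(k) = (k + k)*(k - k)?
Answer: -2923245295667/171417706345 ≈ -17.053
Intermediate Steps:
c(k) = 0 (c(k) = (2*k)*0 = 0)
R(j) = j (R(j) = j + j*0 = j + 0 = j)
(-581 + R(2))**2/2678590 - 4397387/255982 = (-581 + 2)**2/2678590 - 4397387/255982 = (-579)**2*(1/2678590) - 4397387*1/255982 = 335241*(1/2678590) - 4397387/255982 = 335241/2678590 - 4397387/255982 = -2923245295667/171417706345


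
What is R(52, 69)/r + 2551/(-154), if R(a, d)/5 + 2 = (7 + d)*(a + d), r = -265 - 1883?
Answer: -1569866/41349 ≈ -37.966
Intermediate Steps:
r = -2148
R(a, d) = -10 + 5*(7 + d)*(a + d) (R(a, d) = -10 + 5*((7 + d)*(a + d)) = -10 + 5*(7 + d)*(a + d))
R(52, 69)/r + 2551/(-154) = (-10 + 5*69² + 35*52 + 35*69 + 5*52*69)/(-2148) + 2551/(-154) = (-10 + 5*4761 + 1820 + 2415 + 17940)*(-1/2148) + 2551*(-1/154) = (-10 + 23805 + 1820 + 2415 + 17940)*(-1/2148) - 2551/154 = 45970*(-1/2148) - 2551/154 = -22985/1074 - 2551/154 = -1569866/41349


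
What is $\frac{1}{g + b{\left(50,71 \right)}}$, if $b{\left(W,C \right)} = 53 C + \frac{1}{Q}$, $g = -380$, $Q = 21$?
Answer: $\frac{21}{71044} \approx 0.00029559$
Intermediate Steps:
$b{\left(W,C \right)} = \frac{1}{21} + 53 C$ ($b{\left(W,C \right)} = 53 C + \frac{1}{21} = \frac{1}{21} + 53 C$)
$\frac{1}{g + b{\left(50,71 \right)}} = \frac{1}{-380 + \left(\frac{1}{21} + 53 \cdot 71\right)} = \frac{1}{-380 + \left(\frac{1}{21} + 3763\right)} = \frac{1}{-380 + \frac{79024}{21}} = \frac{1}{\frac{71044}{21}} = \frac{21}{71044}$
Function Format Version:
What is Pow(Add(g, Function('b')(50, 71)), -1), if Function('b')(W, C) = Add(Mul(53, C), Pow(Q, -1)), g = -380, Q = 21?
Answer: Rational(21, 71044) ≈ 0.00029559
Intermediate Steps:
Function('b')(W, C) = Add(Rational(1, 21), Mul(53, C)) (Function('b')(W, C) = Add(Mul(53, C), Pow(21, -1)) = Add(Mul(53, C), Rational(1, 21)) = Add(Rational(1, 21), Mul(53, C)))
Pow(Add(g, Function('b')(50, 71)), -1) = Pow(Add(-380, Add(Rational(1, 21), Mul(53, 71))), -1) = Pow(Add(-380, Add(Rational(1, 21), 3763)), -1) = Pow(Add(-380, Rational(79024, 21)), -1) = Pow(Rational(71044, 21), -1) = Rational(21, 71044)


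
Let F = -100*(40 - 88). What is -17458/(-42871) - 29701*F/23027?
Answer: -142127756638/22957919 ≈ -6190.8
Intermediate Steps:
F = 4800 (F = -100*(-48) = 4800)
-17458/(-42871) - 29701*F/23027 = -17458/(-42871) - 29701/(23027/4800) = -17458*(-1/42871) - 29701/(23027*(1/4800)) = 406/997 - 29701/23027/4800 = 406/997 - 29701*4800/23027 = 406/997 - 142564800/23027 = -142127756638/22957919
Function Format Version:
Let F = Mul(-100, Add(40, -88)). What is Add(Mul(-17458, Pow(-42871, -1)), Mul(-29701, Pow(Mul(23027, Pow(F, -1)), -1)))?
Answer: Rational(-142127756638, 22957919) ≈ -6190.8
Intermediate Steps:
F = 4800 (F = Mul(-100, -48) = 4800)
Add(Mul(-17458, Pow(-42871, -1)), Mul(-29701, Pow(Mul(23027, Pow(F, -1)), -1))) = Add(Mul(-17458, Pow(-42871, -1)), Mul(-29701, Pow(Mul(23027, Pow(4800, -1)), -1))) = Add(Mul(-17458, Rational(-1, 42871)), Mul(-29701, Pow(Mul(23027, Rational(1, 4800)), -1))) = Add(Rational(406, 997), Mul(-29701, Pow(Rational(23027, 4800), -1))) = Add(Rational(406, 997), Mul(-29701, Rational(4800, 23027))) = Add(Rational(406, 997), Rational(-142564800, 23027)) = Rational(-142127756638, 22957919)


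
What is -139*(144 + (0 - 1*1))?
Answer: -19877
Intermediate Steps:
-139*(144 + (0 - 1*1)) = -139*(144 + (0 - 1)) = -139*(144 - 1) = -139*143 = -19877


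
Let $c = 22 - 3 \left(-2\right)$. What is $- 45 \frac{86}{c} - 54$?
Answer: $- \frac{2691}{14} \approx -192.21$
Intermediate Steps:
$c = 28$ ($c = 22 - -6 = 22 + 6 = 28$)
$- 45 \frac{86}{c} - 54 = - 45 \cdot \frac{86}{28} - 54 = - 45 \cdot 86 \cdot \frac{1}{28} - 54 = \left(-45\right) \frac{43}{14} - 54 = - \frac{1935}{14} - 54 = - \frac{2691}{14}$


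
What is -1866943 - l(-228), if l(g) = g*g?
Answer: -1918927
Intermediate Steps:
l(g) = g**2
-1866943 - l(-228) = -1866943 - 1*(-228)**2 = -1866943 - 1*51984 = -1866943 - 51984 = -1918927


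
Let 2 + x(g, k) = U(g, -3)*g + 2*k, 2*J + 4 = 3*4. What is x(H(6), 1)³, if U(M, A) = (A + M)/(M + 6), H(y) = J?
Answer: 8/125 ≈ 0.064000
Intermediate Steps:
J = 4 (J = -2 + (3*4)/2 = -2 + (½)*12 = -2 + 6 = 4)
H(y) = 4
U(M, A) = (A + M)/(6 + M)
x(g, k) = -2 + 2*k + g*(-3 + g)/(6 + g) (x(g, k) = -2 + (((-3 + g)/(6 + g))*g + 2*k) = -2 + (g*(-3 + g)/(6 + g) + 2*k) = -2 + (2*k + g*(-3 + g)/(6 + g)) = -2 + 2*k + g*(-3 + g)/(6 + g))
x(H(6), 1)³ = ((4*(-3 + 4) + 2*(-1 + 1)*(6 + 4))/(6 + 4))³ = ((4*1 + 2*0*10)/10)³ = ((4 + 0)/10)³ = ((⅒)*4)³ = (⅖)³ = 8/125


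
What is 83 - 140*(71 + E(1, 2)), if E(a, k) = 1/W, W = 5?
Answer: -9885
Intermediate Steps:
E(a, k) = 1/5
83 - 140*(71 + E(1, 2)) = 83 - 140*(71 + 1/5) = 83 - 140*356/5 = 83 - 9968 = -9885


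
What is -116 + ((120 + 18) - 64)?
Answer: -42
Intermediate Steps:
-116 + ((120 + 18) - 64) = -116 + (138 - 64) = -116 + 74 = -42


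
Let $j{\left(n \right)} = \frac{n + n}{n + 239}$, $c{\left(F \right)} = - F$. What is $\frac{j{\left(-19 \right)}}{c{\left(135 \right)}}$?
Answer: $\frac{19}{14850} \approx 0.0012795$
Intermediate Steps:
$j{\left(n \right)} = \frac{2 n}{239 + n}$
$\frac{j{\left(-19 \right)}}{c{\left(135 \right)}} = \frac{2 \left(-19\right) \frac{1}{239 - 19}}{\left(-1\right) 135} = \frac{2 \left(-19\right) \frac{1}{220}}{-135} = 2 \left(-19\right) \frac{1}{220} \left(- \frac{1}{135}\right) = \left(- \frac{19}{110}\right) \left(- \frac{1}{135}\right) = \frac{19}{14850}$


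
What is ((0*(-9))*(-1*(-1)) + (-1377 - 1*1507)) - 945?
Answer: -3829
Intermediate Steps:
((0*(-9))*(-1*(-1)) + (-1377 - 1*1507)) - 945 = (0*1 + (-1377 - 1507)) - 945 = (0 - 2884) - 945 = -2884 - 945 = -3829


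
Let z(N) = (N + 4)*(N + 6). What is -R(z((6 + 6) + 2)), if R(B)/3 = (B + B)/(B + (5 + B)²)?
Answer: -432/26717 ≈ -0.016169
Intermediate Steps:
z(N) = (4 + N)*(6 + N)
R(B) = 6*B/(B + (5 + B)²) (R(B) = 3*((B + B)/(B + (5 + B)²)) = 3*((2*B)/(B + (5 + B)²)) = 3*(2*B/(B + (5 + B)²)) = 6*B/(B + (5 + B)²))
-R(z((6 + 6) + 2)) = -6*(24 + ((6 + 6) + 2)² + 10*((6 + 6) + 2))/((24 + ((6 + 6) + 2)² + 10*((6 + 6) + 2)) + (5 + (24 + ((6 + 6) + 2)² + 10*((6 + 6) + 2)))²) = -6*(24 + (12 + 2)² + 10*(12 + 2))/((24 + (12 + 2)² + 10*(12 + 2)) + (5 + (24 + (12 + 2)² + 10*(12 + 2)))²) = -6*(24 + 14² + 10*14)/((24 + 14² + 10*14) + (5 + (24 + 14² + 10*14))²) = -6*(24 + 196 + 140)/((24 + 196 + 140) + (5 + (24 + 196 + 140))²) = -6*360/(360 + (5 + 360)²) = -6*360/(360 + 365²) = -6*360/(360 + 133225) = -6*360/133585 = -1*432/26717 = -432/26717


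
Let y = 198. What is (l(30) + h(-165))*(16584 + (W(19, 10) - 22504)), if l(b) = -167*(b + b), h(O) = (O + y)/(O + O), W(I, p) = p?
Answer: 59218791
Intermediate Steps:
h(O) = (198 + O)/(2*O) (h(O) = (O + 198)/(O + O) = (198 + O)/((2*O)) = (198 + O)*(1/(2*O)) = (198 + O)/(2*O))
l(b) = -334*b
(l(30) + h(-165))*(16584 + (W(19, 10) - 22504)) = (-334*30 + (½)*(198 - 165)/(-165))*(16584 + (10 - 22504)) = (-10020 + (½)*(-1/165)*33)*(16584 - 22494) = (-10020 - ⅒)*(-5910) = -100201/10*(-5910) = 59218791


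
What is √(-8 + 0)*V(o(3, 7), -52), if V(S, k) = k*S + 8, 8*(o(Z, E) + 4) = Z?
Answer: 393*I*√2 ≈ 555.79*I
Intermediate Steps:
o(Z, E) = -4 + Z/8
V(S, k) = 8 + S*k (V(S, k) = S*k + 8 = 8 + S*k)
√(-8 + 0)*V(o(3, 7), -52) = √(-8 + 0)*(8 + (-4 + (⅛)*3)*(-52)) = √(-8)*(8 + (-4 + 3/8)*(-52)) = (2*I*√2)*(8 - 29/8*(-52)) = (2*I*√2)*(8 + 377/2) = (2*I*√2)*(393/2) = 393*I*√2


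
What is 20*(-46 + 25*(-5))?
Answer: -3420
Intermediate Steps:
20*(-46 + 25*(-5)) = 20*(-46 - 125) = 20*(-171) = -3420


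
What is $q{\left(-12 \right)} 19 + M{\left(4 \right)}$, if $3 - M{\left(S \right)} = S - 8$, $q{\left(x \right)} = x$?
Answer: $-221$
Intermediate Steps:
$M{\left(S \right)} = 11 - S$ ($M{\left(S \right)} = 3 - \left(S - 8\right) = 3 - \left(-8 + S\right) = 11 - S$)
$q{\left(-12 \right)} 19 + M{\left(4 \right)} = \left(-12\right) 19 + \left(11 - 4\right) = -228 + \left(11 - 4\right) = -228 + 7 = -221$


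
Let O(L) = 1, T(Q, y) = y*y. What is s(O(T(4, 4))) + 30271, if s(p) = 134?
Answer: 30405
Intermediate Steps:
T(Q, y) = y²
s(O(T(4, 4))) + 30271 = 134 + 30271 = 30405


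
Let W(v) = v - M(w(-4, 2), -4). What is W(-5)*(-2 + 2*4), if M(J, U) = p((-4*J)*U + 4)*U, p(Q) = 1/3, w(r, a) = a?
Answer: -22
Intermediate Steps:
p(Q) = ⅓ (p(Q) = 1*(⅓) = ⅓)
M(J, U) = U/3
W(v) = 4/3 + v (W(v) = v - (-4)/3 = v - 1*(-4/3) = v + 4/3 = 4/3 + v)
W(-5)*(-2 + 2*4) = (4/3 - 5)*(-2 + 2*4) = -11*(-2 + 8)/3 = -11/3*6 = -22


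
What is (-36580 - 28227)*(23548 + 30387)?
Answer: -3495365545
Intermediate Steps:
(-36580 - 28227)*(23548 + 30387) = -64807*53935 = -3495365545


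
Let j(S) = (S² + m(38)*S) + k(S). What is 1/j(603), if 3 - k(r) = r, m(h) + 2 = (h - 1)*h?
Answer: 1/1209621 ≈ 8.2671e-7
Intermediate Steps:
m(h) = -2 + h*(-1 + h) (m(h) = -2 + (h - 1)*h = -2 + (-1 + h)*h = -2 + h*(-1 + h))
k(r) = 3 - r
j(S) = 3 + S² + 1403*S (j(S) = (S² + (-2 + 38² - 1*38)*S) + (3 - S) = (S² + (-2 + 1444 - 38)*S) + (3 - S) = (S² + 1404*S) + (3 - S) = 3 + S² + 1403*S)
1/j(603) = 1/(3 + 603² + 1403*603) = 1/(3 + 363609 + 846009) = 1/1209621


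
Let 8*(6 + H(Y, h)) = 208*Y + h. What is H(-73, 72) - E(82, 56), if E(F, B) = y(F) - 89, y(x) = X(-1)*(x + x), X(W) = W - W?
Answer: -1806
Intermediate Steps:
X(W) = 0
y(x) = 0 (y(x) = 0*(x + x) = 0*(2*x) = 0)
H(Y, h) = -6 + 26*Y + h/8 (H(Y, h) = -6 + (208*Y + h)/8 = -6 + (h + 208*Y)/8 = -6 + (26*Y + h/8) = -6 + 26*Y + h/8)
E(F, B) = -89 (E(F, B) = 0 - 89 = -89)
H(-73, 72) - E(82, 56) = (-6 + 26*(-73) + (⅛)*72) - 1*(-89) = (-6 - 1898 + 9) + 89 = -1895 + 89 = -1806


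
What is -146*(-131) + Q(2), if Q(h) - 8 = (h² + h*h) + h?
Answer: 19144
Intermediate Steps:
Q(h) = 8 + h + 2*h² (Q(h) = 8 + ((h² + h*h) + h) = 8 + ((h² + h²) + h) = 8 + (2*h² + h) = 8 + (h + 2*h²) = 8 + h + 2*h²)
-146*(-131) + Q(2) = -146*(-131) + (8 + 2 + 2*2²) = 19126 + (8 + 2 + 2*4) = 19126 + (8 + 2 + 8) = 19126 + 18 = 19144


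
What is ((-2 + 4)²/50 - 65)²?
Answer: 2634129/625 ≈ 4214.6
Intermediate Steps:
((-2 + 4)²/50 - 65)² = (2²*(1/50) - 65)² = (4*(1/50) - 65)² = (2/25 - 65)² = (-1623/25)² = 2634129/625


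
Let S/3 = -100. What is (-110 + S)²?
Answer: 168100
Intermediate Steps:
S = -300 (S = 3*(-100) = -300)
(-110 + S)² = (-110 - 300)² = (-410)² = 168100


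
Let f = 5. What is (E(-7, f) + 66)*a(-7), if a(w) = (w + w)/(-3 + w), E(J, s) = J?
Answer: 413/5 ≈ 82.600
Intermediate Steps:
a(w) = 2*w/(-3 + w) (a(w) = (2*w)/(-3 + w) = 2*w/(-3 + w))
(E(-7, f) + 66)*a(-7) = (-7 + 66)*(2*(-7)/(-3 - 7)) = 59*(2*(-7)/(-10)) = 59*(2*(-7)*(-1/10)) = 59*(7/5) = 413/5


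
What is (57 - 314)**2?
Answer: 66049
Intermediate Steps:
(57 - 314)**2 = (-257)**2 = 66049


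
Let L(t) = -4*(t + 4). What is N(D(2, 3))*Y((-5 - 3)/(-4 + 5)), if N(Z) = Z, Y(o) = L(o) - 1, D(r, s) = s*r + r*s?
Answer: 180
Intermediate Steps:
L(t) = -16 - 4*t (L(t) = -4*(4 + t) = -16 - 4*t)
D(r, s) = 2*r*s (D(r, s) = r*s + r*s = 2*r*s)
Y(o) = -17 - 4*o (Y(o) = (-16 - 4*o) - 1 = -17 - 4*o)
N(D(2, 3))*Y((-5 - 3)/(-4 + 5)) = (2*2*3)*(-17 - 4*(-5 - 3)/(-4 + 5)) = 12*(-17 - (-32)/1) = 12*(-17 - (-32)) = 12*(-17 - 4*(-8)) = 12*(-17 + 32) = 12*15 = 180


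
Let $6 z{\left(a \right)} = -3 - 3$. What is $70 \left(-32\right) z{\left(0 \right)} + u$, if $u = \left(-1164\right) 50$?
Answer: $-55960$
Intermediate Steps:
$u = -58200$
$z{\left(a \right)} = -1$ ($z{\left(a \right)} = \frac{-3 - 3}{6} = \frac{1}{6} \left(-6\right) = -1$)
$70 \left(-32\right) z{\left(0 \right)} + u = 70 \left(-32\right) \left(-1\right) - 58200 = \left(-2240\right) \left(-1\right) - 58200 = 2240 - 58200 = -55960$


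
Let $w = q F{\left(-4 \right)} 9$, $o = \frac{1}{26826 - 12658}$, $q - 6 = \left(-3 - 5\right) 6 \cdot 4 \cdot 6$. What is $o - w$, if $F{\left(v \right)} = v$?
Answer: $- \frac{584515007}{14168} \approx -41256.0$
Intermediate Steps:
$q = -1146$ ($q = 6 + \left(-3 - 5\right) 6 \cdot 4 \cdot 6 = 6 - 8 \cdot 24 \cdot 6 = 6 - 1152 = -1146$)
$o = \frac{1}{14168} \approx 7.0582 \cdot 10^{-5}$
$w = 41256$ ($w = \left(-1146\right) \left(-4\right) 9 = 4584 \cdot 9 = 41256$)
$o - w = \frac{1}{14168} - 41256 = - \frac{584515007}{14168}$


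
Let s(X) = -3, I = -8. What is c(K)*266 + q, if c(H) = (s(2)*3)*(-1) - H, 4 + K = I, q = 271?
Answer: 5857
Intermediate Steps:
K = -12 (K = -4 - 8 = -12)
c(H) = 9 - H (c(H) = -3*3*(-1) - H = -9*(-1) - H = 9 - H)
c(K)*266 + q = (9 - 1*(-12))*266 + 271 = (9 + 12)*266 + 271 = 21*266 + 271 = 5586 + 271 = 5857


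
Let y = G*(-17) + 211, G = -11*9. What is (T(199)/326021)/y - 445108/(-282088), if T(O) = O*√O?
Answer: 111277/70522 + 199*√199/617483774 ≈ 1.5779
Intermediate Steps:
G = -99
T(O) = O^(3/2)
y = 1894 (y = -99*(-17) + 211 = 1683 + 211 = 1894)
(T(199)/326021)/y - 445108/(-282088) = (199^(3/2)/326021)/1894 - 445108/(-282088) = ((199*√199)*(1/326021))*(1/1894) - 445108*(-1/282088) = (199*√199/326021)*(1/1894) + 111277/70522 = 199*√199/617483774 + 111277/70522 = 111277/70522 + 199*√199/617483774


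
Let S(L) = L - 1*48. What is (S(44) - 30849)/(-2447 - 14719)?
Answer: 30853/17166 ≈ 1.7973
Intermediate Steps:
S(L) = -48 + L (S(L) = L - 48 = -48 + L)
(S(44) - 30849)/(-2447 - 14719) = ((-48 + 44) - 30849)/(-2447 - 14719) = (-4 - 30849)/(-17166) = -30853*(-1/17166) = 30853/17166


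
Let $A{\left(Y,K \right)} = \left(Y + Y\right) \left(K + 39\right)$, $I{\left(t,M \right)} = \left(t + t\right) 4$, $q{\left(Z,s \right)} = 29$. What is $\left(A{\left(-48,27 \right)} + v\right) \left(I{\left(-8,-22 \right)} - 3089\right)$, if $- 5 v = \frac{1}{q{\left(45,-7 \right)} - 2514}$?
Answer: $\frac{248219291247}{12425} \approx 1.9977 \cdot 10^{7}$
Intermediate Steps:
$I{\left(t,M \right)} = 8 t$ ($I{\left(t,M \right)} = 2 t 4 = 8 t$)
$v = \frac{1}{12425}$ ($v = - \frac{1}{5 \left(29 - 2514\right)} = - \frac{1}{5 \left(-2485\right)} = \left(- \frac{1}{5}\right) \left(- \frac{1}{2485}\right) = \frac{1}{12425} \approx 8.0483 \cdot 10^{-5}$)
$A{\left(Y,K \right)} = 2 Y \left(39 + K\right)$
$\left(A{\left(-48,27 \right)} + v\right) \left(I{\left(-8,-22 \right)} - 3089\right) = \left(2 \left(-48\right) \left(39 + 27\right) + \frac{1}{12425}\right) \left(8 \left(-8\right) - 3089\right) = \left(2 \left(-48\right) 66 + \frac{1}{12425}\right) \left(-64 - 3089\right) = \left(-6336 + \frac{1}{12425}\right) \left(-3153\right) = \left(- \frac{78724799}{12425}\right) \left(-3153\right) = \frac{248219291247}{12425}$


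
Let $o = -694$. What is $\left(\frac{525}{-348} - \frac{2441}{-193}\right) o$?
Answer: $- \frac{86535207}{11194} \approx -7730.5$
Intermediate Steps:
$\left(\frac{525}{-348} - \frac{2441}{-193}\right) o = \left(\frac{525}{-348} - \frac{2441}{-193}\right) \left(-694\right) = \left(525 \left(- \frac{1}{348}\right) - - \frac{2441}{193}\right) \left(-694\right) = \left(- \frac{175}{116} + \frac{2441}{193}\right) \left(-694\right) = \frac{249381}{22388} \left(-694\right) = - \frac{86535207}{11194}$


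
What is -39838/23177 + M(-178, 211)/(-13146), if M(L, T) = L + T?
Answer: -24975009/14508802 ≈ -1.7214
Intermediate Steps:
-39838/23177 + M(-178, 211)/(-13146) = -39838/23177 + (-178 + 211)/(-13146) = -39838*1/23177 + 33*(-1/13146) = -39838/23177 - 11/4382 = -24975009/14508802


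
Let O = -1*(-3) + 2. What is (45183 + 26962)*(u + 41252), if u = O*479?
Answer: 3148912815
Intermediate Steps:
O = 5 (O = 3 + 2 = 5)
u = 2395 (u = 5*479 = 2395)
(45183 + 26962)*(u + 41252) = (45183 + 26962)*(2395 + 41252) = 72145*43647 = 3148912815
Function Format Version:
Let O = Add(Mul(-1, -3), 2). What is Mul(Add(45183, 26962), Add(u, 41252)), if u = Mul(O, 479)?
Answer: 3148912815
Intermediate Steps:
O = 5 (O = Add(3, 2) = 5)
u = 2395 (u = Mul(5, 479) = 2395)
Mul(Add(45183, 26962), Add(u, 41252)) = Mul(Add(45183, 26962), Add(2395, 41252)) = Mul(72145, 43647) = 3148912815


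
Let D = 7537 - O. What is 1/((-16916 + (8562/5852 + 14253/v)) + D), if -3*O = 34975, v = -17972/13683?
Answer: -78879108/676052266445 ≈ -0.00011668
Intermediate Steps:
v = -17972/13683 (v = -17972*1/13683 = -17972/13683 ≈ -1.3135)
O = -34975/3 (O = -1/3*34975 = -34975/3 ≈ -11658.)
D = 57586/3 (D = 7537 - 1*(-34975/3) = 7537 + 34975/3 = 57586/3 ≈ 19195.)
1/((-16916 + (8562/5852 + 14253/v)) + D) = 1/((-16916 + (8562/5852 + 14253/(-17972/13683))) + 57586/3) = 1/((-16916 + (8562*(1/5852) + 14253*(-13683/17972))) + 57586/3) = 1/((-16916 + (4281/2926 - 195023799/17972)) + 57586/3) = 1/((-16916 - 285281348871/26293036) + 57586/3) = 1/(-730054345847/26293036 + 57586/3) = 1/(-676052266445/78879108) = -78879108/676052266445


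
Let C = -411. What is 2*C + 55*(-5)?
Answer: -1097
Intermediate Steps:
2*C + 55*(-5) = 2*(-411) + 55*(-5) = -822 - 275 = -1097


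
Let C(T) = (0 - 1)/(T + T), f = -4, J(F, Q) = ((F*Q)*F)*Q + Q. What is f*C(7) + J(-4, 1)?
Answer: 121/7 ≈ 17.286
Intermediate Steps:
J(F, Q) = Q + F²*Q² (J(F, Q) = (Q*F²)*Q + Q = F²*Q² + Q = Q + F²*Q²)
C(T) = -1/(2*T)
f*C(7) + J(-4, 1) = -(-2)/7 + 1*(1 + 1*(-4)²) = -(-2)/7 + 1*(1 + 1*16) = -4*(-1/14) + 1*(1 + 16) = 2/7 + 1*17 = 2/7 + 17 = 121/7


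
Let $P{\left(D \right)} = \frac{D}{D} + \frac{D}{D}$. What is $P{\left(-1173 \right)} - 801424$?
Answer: $-801422$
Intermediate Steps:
$P{\left(D \right)} = 2$ ($P{\left(D \right)} = 1 + 1 = 2$)
$P{\left(-1173 \right)} - 801424 = 2 - 801424 = -801422$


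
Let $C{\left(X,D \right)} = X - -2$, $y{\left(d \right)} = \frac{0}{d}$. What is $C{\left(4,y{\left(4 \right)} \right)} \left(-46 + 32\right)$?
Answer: $-84$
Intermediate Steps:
$y{\left(d \right)} = 0$
$C{\left(X,D \right)} = 2 + X$ ($C{\left(X,D \right)} = X + 2 = 2 + X$)
$C{\left(4,y{\left(4 \right)} \right)} \left(-46 + 32\right) = \left(2 + 4\right) \left(-46 + 32\right) = 6 \left(-14\right) = -84$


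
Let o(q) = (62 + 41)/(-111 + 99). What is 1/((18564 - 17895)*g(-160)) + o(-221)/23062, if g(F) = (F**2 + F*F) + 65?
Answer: -392471179/1054587899560 ≈ -0.00037216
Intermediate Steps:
g(F) = 65 + 2*F**2 (g(F) = (F**2 + F**2) + 65 = 2*F**2 + 65 = 65 + 2*F**2)
o(q) = -103/12 (o(q) = 103/(-12) = 103*(-1/12) = -103/12)
1/((18564 - 17895)*g(-160)) + o(-221)/23062 = 1/((18564 - 17895)*(65 + 2*(-160)**2)) - 103/12/23062 = 1/(669*(65 + 2*25600)) - 103/12*1/23062 = 1/(669*(65 + 51200)) - 103/276744 = (1/669)/51265 - 103/276744 = (1/669)*(1/51265) - 103/276744 = 1/34296285 - 103/276744 = -392471179/1054587899560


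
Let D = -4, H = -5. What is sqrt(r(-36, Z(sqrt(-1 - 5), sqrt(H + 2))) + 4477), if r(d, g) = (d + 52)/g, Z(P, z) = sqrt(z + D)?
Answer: sqrt(4477 + 16/sqrt(-4 + I*sqrt(3))) ≈ 66.922 - 0.0561*I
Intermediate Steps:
Z(P, z) = sqrt(-4 + z) (Z(P, z) = sqrt(z - 4) = sqrt(-4 + z))
r(d, g) = (52 + d)/g
sqrt(r(-36, Z(sqrt(-1 - 5), sqrt(H + 2))) + 4477) = sqrt((52 - 36)/(sqrt(-4 + sqrt(-5 + 2))) + 4477) = sqrt(16/sqrt(-4 + sqrt(-3)) + 4477) = sqrt(16/sqrt(-4 + I*sqrt(3)) + 4477) = sqrt(4477 + 16/sqrt(-4 + I*sqrt(3)))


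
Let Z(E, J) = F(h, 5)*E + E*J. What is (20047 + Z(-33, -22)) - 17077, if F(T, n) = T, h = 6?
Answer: 3498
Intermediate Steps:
Z(E, J) = 6*E + E*J
(20047 + Z(-33, -22)) - 17077 = (20047 - 33*(6 - 22)) - 17077 = (20047 - 33*(-16)) - 17077 = (20047 + 528) - 17077 = 20575 - 17077 = 3498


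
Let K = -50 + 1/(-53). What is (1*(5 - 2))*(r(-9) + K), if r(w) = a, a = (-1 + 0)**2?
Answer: -7794/53 ≈ -147.06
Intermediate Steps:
a = 1 (a = (-1)**2 = 1)
r(w) = 1
K = -2651/53 (K = -50 - 1/53 = -2651/53 ≈ -50.019)
(1*(5 - 2))*(r(-9) + K) = (1*(5 - 2))*(1 - 2651/53) = (1*3)*(-2598/53) = 3*(-2598/53) = -7794/53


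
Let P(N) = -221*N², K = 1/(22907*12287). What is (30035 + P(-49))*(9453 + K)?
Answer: -1331871823970457108/281458309 ≈ -4.7320e+9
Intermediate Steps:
K = 1/281458309 (K = (1/22907)*(1/12287) = 1/281458309 ≈ 3.5529e-9)
(30035 + P(-49))*(9453 + K) = (30035 - 221*(-49)²)*(9453 + 1/281458309) = (30035 - 221*2401)*(2660625394978/281458309) = (30035 - 530621)*(2660625394978/281458309) = -500586*2660625394978/281458309 = -1331871823970457108/281458309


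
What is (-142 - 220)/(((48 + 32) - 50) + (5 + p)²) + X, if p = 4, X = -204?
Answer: -23006/111 ≈ -207.26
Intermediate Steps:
(-142 - 220)/(((48 + 32) - 50) + (5 + p)²) + X = (-142 - 220)/(((48 + 32) - 50) + (5 + 4)²) - 204 = -362/((80 - 50) + 9²) - 204 = -362/(30 + 81) - 204 = -362/111 - 204 = -23006/111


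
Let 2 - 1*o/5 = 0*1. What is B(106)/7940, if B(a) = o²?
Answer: 5/397 ≈ 0.012594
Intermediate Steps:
o = 10 (o = 10 - 0 = 10 - 5*0 = 10 + 0 = 10)
B(a) = 100 (B(a) = 10² = 100)
B(106)/7940 = 100/7940 = 100*(1/7940) = 5/397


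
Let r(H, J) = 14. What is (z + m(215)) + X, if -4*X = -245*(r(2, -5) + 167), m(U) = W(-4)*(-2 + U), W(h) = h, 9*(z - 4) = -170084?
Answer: -311759/36 ≈ -8660.0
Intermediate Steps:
z = -170048/9 (z = 4 + (⅑)*(-170084) = 4 - 170084/9 = -170048/9 ≈ -18894.)
m(U) = 8 - 4*U (m(U) = -4*(-2 + U) = 8 - 4*U)
X = 44345/4 (X = -(-245)*(14 + 167)/4 = -(-245)*181/4 = -¼*(-44345) = 44345/4 ≈ 11086.)
(z + m(215)) + X = (-170048/9 + (8 - 4*215)) + 44345/4 = (-170048/9 + (8 - 860)) + 44345/4 = (-170048/9 - 852) + 44345/4 = -177716/9 + 44345/4 = -311759/36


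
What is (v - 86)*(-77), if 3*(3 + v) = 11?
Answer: 19712/3 ≈ 6570.7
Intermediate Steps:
v = ⅔ (v = -3 + (⅓)*11 = -3 + 11/3 = ⅔ ≈ 0.66667)
(v - 86)*(-77) = (⅔ - 86)*(-77) = -256/3*(-77) = 19712/3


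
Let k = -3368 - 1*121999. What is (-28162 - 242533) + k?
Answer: -396062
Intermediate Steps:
k = -125367 (k = -3368 - 121999 = -125367)
(-28162 - 242533) + k = (-28162 - 242533) - 125367 = -270695 - 125367 = -396062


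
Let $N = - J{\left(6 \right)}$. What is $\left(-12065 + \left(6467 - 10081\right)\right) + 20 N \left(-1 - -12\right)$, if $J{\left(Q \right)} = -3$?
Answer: $-15019$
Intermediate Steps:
$N = 3$ ($N = \left(-1\right) \left(-3\right) = 3$)
$\left(-12065 + \left(6467 - 10081\right)\right) + 20 N \left(-1 - -12\right) = \left(-12065 + \left(6467 - 10081\right)\right) + 20 \cdot 3 \left(-1 - -12\right) = \left(-12065 - 3614\right) + 60 \left(-1 + 12\right) = -15679 + 60 \cdot 11 = -15679 + 660 = -15019$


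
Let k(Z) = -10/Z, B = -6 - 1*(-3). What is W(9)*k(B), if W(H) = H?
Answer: 30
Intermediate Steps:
B = -3 (B = -6 + 3 = -3)
W(9)*k(B) = 9*(-10/(-3)) = 9*(-10*(-⅓)) = 9*(10/3) = 30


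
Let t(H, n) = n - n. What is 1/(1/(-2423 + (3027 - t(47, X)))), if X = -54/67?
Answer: 604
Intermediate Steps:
X = -54/67 ≈ -0.80597
t(H, n) = 0
1/(1/(-2423 + (3027 - t(47, X)))) = 1/(1/(-2423 + (3027 - 1*0))) = 1/(1/(-2423 + (3027 + 0))) = 1/(1/(-2423 + 3027)) = 1/(1/604) = 604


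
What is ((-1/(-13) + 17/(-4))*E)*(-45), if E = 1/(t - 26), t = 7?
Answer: -9765/988 ≈ -9.8836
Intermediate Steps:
E = -1/19 (E = 1/(7 - 26) = 1/(-19) = -1/19 ≈ -0.052632)
((-1/(-13) + 17/(-4))*E)*(-45) = ((-1/(-13) + 17/(-4))*(-1/19))*(-45) = ((-1*(-1/13) + 17*(-1/4))*(-1/19))*(-45) = ((1/13 - 17/4)*(-1/19))*(-45) = -217/52*(-1/19)*(-45) = (217/988)*(-45) = -9765/988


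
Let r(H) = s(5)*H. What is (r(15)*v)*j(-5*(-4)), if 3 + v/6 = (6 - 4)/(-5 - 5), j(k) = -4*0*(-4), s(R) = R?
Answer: 0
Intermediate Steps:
j(k) = 0 (j(k) = 0*(-4) = 0)
r(H) = 5*H
v = -96/5 (v = -18 + 6*((6 - 4)/(-5 - 5)) = -18 + 6*(2/(-10)) = -18 + 6*(2*(-⅒)) = -18 + 6*(-⅕) = -18 - 6/5 = -96/5 ≈ -19.200)
(r(15)*v)*j(-5*(-4)) = ((5*15)*(-96/5))*0 = (75*(-96/5))*0 = -1440*0 = 0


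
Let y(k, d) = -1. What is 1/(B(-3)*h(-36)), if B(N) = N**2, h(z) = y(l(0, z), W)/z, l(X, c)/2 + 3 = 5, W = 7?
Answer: 4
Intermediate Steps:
l(X, c) = 4 (l(X, c) = -6 + 2*5 = -6 + 10 = 4)
h(z) = -1/z
1/(B(-3)*h(-36)) = 1/((-3)**2*(-1/(-36))) = 1/(9*(-1*(-1/36))) = 1/(9*(1/36)) = 1/(1/4) = 4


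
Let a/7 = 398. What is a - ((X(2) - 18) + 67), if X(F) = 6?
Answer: 2731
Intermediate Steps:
a = 2786 (a = 7*398 = 2786)
a - ((X(2) - 18) + 67) = 2786 - ((6 - 18) + 67) = 2786 - (-12 + 67) = 2786 - 1*55 = 2786 - 55 = 2731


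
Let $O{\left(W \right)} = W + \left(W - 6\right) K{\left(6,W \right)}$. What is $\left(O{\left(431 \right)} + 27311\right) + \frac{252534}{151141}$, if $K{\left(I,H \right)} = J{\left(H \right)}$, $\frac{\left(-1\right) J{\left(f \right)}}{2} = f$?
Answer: $- \frac{51177299194}{151141} \approx -3.3861 \cdot 10^{5}$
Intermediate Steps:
$J{\left(f \right)} = - 2 f$
$K{\left(I,H \right)} = - 2 H$
$O{\left(W \right)} = W - 2 W \left(-6 + W\right)$ ($O{\left(W \right)} = W + \left(W - 6\right) \left(- 2 W\right) = W + \left(-6 + W\right) \left(- 2 W\right) = W - 2 W \left(-6 + W\right)$)
$\left(O{\left(431 \right)} + 27311\right) + \frac{252534}{151141} = \left(431 \left(13 - 862\right) + 27311\right) + \frac{252534}{151141} = \left(431 \left(13 - 862\right) + 27311\right) + 252534 \cdot \frac{1}{151141} = \left(431 \left(-849\right) + 27311\right) + \frac{252534}{151141} = \left(-365919 + 27311\right) + \frac{252534}{151141} = -338608 + \frac{252534}{151141} = - \frac{51177299194}{151141}$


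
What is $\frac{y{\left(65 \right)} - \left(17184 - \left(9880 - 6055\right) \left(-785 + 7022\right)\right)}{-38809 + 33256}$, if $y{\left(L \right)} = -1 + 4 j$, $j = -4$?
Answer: $- \frac{23839324}{5553} \approx -4293.1$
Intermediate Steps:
$y{\left(L \right)} = -17$ ($y{\left(L \right)} = -1 + 4 \left(-4\right) = -1 - 16 = -17$)
$\frac{y{\left(65 \right)} - \left(17184 - \left(9880 - 6055\right) \left(-785 + 7022\right)\right)}{-38809 + 33256} = \frac{-17 - \left(17184 - \left(9880 - 6055\right) \left(-785 + 7022\right)\right)}{-38809 + 33256} = \frac{-17 + \left(-17184 + 3825 \cdot 6237\right)}{-5553} = \left(-17 + \left(-17184 + 23856525\right)\right) \left(- \frac{1}{5553}\right) = \left(-17 + 23839341\right) \left(- \frac{1}{5553}\right) = 23839324 \left(- \frac{1}{5553}\right) = - \frac{23839324}{5553}$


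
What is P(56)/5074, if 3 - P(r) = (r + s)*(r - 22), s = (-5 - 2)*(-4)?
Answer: -2853/5074 ≈ -0.56228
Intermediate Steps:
s = 28 (s = -7*(-4) = 28)
P(r) = 3 - (-22 + r)*(28 + r) (P(r) = 3 - (r + 28)*(r - 22) = 3 - (28 + r)*(-22 + r) = 3 - (-22 + r)*(28 + r))
P(56)/5074 = (619 - 1*56² - 6*56)/5074 = (619 - 1*3136 - 336)*(1/5074) = (619 - 3136 - 336)*(1/5074) = -2853*1/5074 = -2853/5074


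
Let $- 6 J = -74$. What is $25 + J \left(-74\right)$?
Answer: $- \frac{2663}{3} \approx -887.67$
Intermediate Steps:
$J = \frac{37}{3}$ ($J = \left(- \frac{1}{6}\right) \left(-74\right) = \frac{37}{3} \approx 12.333$)
$25 + J \left(-74\right) = 25 + \frac{37}{3} \left(-74\right) = 25 - \frac{2738}{3} = - \frac{2663}{3}$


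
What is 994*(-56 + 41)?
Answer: -14910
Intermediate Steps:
994*(-56 + 41) = 994*(-15) = -14910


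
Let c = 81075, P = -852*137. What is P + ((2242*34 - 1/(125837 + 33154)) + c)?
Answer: 6451695788/158991 ≈ 40579.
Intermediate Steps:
P = -116724 (P = -3*38908 = -116724)
P + ((2242*34 - 1/(125837 + 33154)) + c) = -116724 + ((2242*34 - 1/(125837 + 33154)) + 81075) = -116724 + ((76228 - 1/158991) + 81075) = -116724 + (12119565947/158991 + 81075) = -116724 + 25009761272/158991 = 6451695788/158991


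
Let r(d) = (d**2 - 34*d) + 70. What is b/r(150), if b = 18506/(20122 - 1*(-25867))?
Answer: 9253/401713915 ≈ 2.3034e-5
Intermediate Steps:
b = 18506/45989 (b = 18506/(20122 + 25867) = 18506/45989 ≈ 0.40240)
r(d) = 70 + d**2 - 34*d
b/r(150) = 18506/(45989*(70 + 150**2 - 34*150)) = 18506/(45989*(70 + 22500 - 5100)) = (18506/45989)/17470 = (18506/45989)*(1/17470) = 9253/401713915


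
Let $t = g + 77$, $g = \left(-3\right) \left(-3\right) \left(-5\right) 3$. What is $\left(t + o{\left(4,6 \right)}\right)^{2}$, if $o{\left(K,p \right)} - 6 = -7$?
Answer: $3481$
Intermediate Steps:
$g = -135$ ($g = 9 \left(-5\right) 3 = \left(-45\right) 3 = -135$)
$o{\left(K,p \right)} = -1$ ($o{\left(K,p \right)} = 6 - 7 = -1$)
$t = -58$ ($t = -135 + 77 = -58$)
$\left(t + o{\left(4,6 \right)}\right)^{2} = \left(-58 - 1\right)^{2} = \left(-59\right)^{2} = 3481$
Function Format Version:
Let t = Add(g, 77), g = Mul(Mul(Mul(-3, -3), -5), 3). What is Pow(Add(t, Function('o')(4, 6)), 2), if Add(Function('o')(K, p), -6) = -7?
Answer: 3481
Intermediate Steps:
g = -135 (g = Mul(Mul(9, -5), 3) = Mul(-45, 3) = -135)
Function('o')(K, p) = -1 (Function('o')(K, p) = Add(6, -7) = -1)
t = -58 (t = Add(-135, 77) = -58)
Pow(Add(t, Function('o')(4, 6)), 2) = Pow(Add(-58, -1), 2) = Pow(-59, 2) = 3481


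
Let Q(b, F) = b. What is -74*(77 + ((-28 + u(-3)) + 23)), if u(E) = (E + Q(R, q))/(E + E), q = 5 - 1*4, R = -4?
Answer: -16243/3 ≈ -5414.3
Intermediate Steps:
q = 1 (q = 5 - 4 = 1)
u(E) = (-4 + E)/(2*E) (u(E) = (E - 4)/(E + E) = (-4 + E)/((2*E)) = (-4 + E)*(1/(2*E)) = (-4 + E)/(2*E))
-74*(77 + ((-28 + u(-3)) + 23)) = -74*(77 + ((-28 + (½)*(-4 - 3)/(-3)) + 23)) = -74*(77 + ((-28 + (½)*(-⅓)*(-7)) + 23)) = -74*(77 + ((-28 + 7/6) + 23)) = -74*(77 + (-161/6 + 23)) = -74*(77 - 23/6) = -74*439/6 = -16243/3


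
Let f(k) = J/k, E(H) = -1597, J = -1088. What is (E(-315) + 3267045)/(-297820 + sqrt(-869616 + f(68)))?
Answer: -60782232710/5543601377 - 3265448*I*sqrt(3397)/5543601377 ≈ -10.964 - 0.034332*I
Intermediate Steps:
f(k) = -1088/k
(E(-315) + 3267045)/(-297820 + sqrt(-869616 + f(68))) = (-1597 + 3267045)/(-297820 + sqrt(-869616 - 1088/68)) = 3265448/(-297820 + sqrt(-869616 - 1088*1/68)) = 3265448/(-297820 + sqrt(-869616 - 16)) = 3265448/(-297820 + sqrt(-869632)) = 3265448/(-297820 + 16*I*sqrt(3397))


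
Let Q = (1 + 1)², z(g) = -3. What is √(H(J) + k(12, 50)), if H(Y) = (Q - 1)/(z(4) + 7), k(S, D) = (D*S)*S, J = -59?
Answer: √28803/2 ≈ 84.857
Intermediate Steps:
k(S, D) = D*S²
Q = 4 (Q = 2² = 4)
H(Y) = ¾ (H(Y) = (4 - 1)/(-3 + 7) = 3/4 = 3*(¼) = ¾)
√(H(J) + k(12, 50)) = √(¾ + 50*12²) = √(¾ + 50*144) = √(¾ + 7200) = √(28803/4) = √28803/2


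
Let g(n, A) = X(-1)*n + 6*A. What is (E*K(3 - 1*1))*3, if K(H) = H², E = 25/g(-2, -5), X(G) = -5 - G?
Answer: -150/11 ≈ -13.636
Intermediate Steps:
g(n, A) = -4*n + 6*A (g(n, A) = (-5 - 1*(-1))*n + 6*A = (-5 + 1)*n + 6*A = -4*n + 6*A)
E = -25/22 (E = 25/(-4*(-2) + 6*(-5)) = 25/(8 - 30) = 25/(-22) = 25*(-1/22) = -25/22 ≈ -1.1364)
(E*K(3 - 1*1))*3 = -25*(3 - 1*1)²/22*3 = -25*(3 - 1)²/22*3 = -25/22*2²*3 = -25/22*4*3 = -50/11*3 = -150/11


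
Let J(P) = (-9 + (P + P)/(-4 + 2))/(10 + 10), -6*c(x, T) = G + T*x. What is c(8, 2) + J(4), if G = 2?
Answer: -73/20 ≈ -3.6500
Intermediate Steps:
c(x, T) = -⅓ - T*x/6 (c(x, T) = -(2 + T*x)/6 = -⅓ - T*x/6)
J(P) = -9/20 - P/20 (J(P) = (-9 + (2*P)/(-2))/20 = (-9 + (2*P)*(-½))*(1/20) = (-9 - P)*(1/20) = -9/20 - P/20)
c(8, 2) + J(4) = (-⅓ - ⅙*2*8) + (-9/20 - 1/20*4) = (-⅓ - 8/3) + (-9/20 - ⅕) = -3 - 13/20 = -73/20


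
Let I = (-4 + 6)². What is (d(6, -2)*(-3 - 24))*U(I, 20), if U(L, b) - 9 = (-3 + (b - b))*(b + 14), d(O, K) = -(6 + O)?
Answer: -30132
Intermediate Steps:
d(O, K) = -6 - O
I = 4 (I = 2² = 4)
U(L, b) = -33 - 3*b (U(L, b) = 9 + (-3 + (b - b))*(b + 14) = 9 + (-3 + 0)*(14 + b) = 9 - 3*(14 + b) = 9 + (-42 - 3*b) = -33 - 3*b)
(d(6, -2)*(-3 - 24))*U(I, 20) = ((-6 - 1*6)*(-3 - 24))*(-33 - 3*20) = ((-6 - 6)*(-27))*(-33 - 60) = -12*(-27)*(-93) = 324*(-93) = -30132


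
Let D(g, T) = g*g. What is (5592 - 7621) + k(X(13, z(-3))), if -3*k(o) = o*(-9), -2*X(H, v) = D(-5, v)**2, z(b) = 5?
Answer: -5933/2 ≈ -2966.5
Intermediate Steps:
D(g, T) = g**2
X(H, v) = -625/2 (X(H, v) = -((-5)**2)**2/2 = -1/2*25**2 = -1/2*625 = -625/2)
k(o) = 3*o (k(o) = -o*(-9)/3 = -(-3)*o = 3*o)
(5592 - 7621) + k(X(13, z(-3))) = (5592 - 7621) + 3*(-625/2) = -2029 - 1875/2 = -5933/2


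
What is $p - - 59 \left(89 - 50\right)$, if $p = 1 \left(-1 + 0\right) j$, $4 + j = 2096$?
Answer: $209$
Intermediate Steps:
$j = 2092$ ($j = -4 + 2096 = 2092$)
$p = -2092$ ($p = 1 \left(-1 + 0\right) 2092 = 1 \left(-1\right) 2092 = \left(-1\right) 2092 = -2092$)
$p - - 59 \left(89 - 50\right) = -2092 - - 59 \left(89 - 50\right) = -2092 - \left(-59\right) 39 = -2092 - -2301 = -2092 + 2301 = 209$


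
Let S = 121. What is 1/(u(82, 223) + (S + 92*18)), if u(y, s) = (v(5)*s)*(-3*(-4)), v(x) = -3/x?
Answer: 5/857 ≈ 0.0058343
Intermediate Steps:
u(y, s) = -36*s/5 (u(y, s) = ((-3/5)*s)*(-3*(-4)) = ((-3*⅕)*s)*12 = -3*s/5*12 = -36*s/5)
1/(u(82, 223) + (S + 92*18)) = 1/(-36/5*223 + (121 + 92*18)) = 1/(-8028/5 + (121 + 1656)) = 1/(-8028/5 + 1777) = 1/(857/5) = 5/857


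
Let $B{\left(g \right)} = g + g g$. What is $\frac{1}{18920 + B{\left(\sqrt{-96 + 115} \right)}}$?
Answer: $\frac{18939}{358685702} - \frac{\sqrt{19}}{358685702} \approx 5.2789 \cdot 10^{-5}$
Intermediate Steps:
$B{\left(g \right)} = g + g^{2}$
$\frac{1}{18920 + B{\left(\sqrt{-96 + 115} \right)}} = \frac{1}{18920 + \sqrt{-96 + 115} \left(1 + \sqrt{-96 + 115}\right)} = \frac{1}{18920 + \sqrt{19} \left(1 + \sqrt{19}\right)}$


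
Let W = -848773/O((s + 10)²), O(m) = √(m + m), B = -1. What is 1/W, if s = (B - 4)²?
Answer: -35*√2/848773 ≈ -5.8317e-5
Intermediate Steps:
s = 25 (s = (-1 - 4)² = (-5)² = 25)
O(m) = √2*√m (O(m) = √(2*m) = √2*√m)
W = -848773*√2/70 ≈ -17148.
1/W = 1/(-848773*√2/70) = -35*√2/848773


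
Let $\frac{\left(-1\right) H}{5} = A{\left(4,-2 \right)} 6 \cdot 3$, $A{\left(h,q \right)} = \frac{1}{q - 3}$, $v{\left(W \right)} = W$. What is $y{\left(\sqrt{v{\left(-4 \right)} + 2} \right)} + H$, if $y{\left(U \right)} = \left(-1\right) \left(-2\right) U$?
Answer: $18 + 2 i \sqrt{2} \approx 18.0 + 2.8284 i$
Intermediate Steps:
$A{\left(h,q \right)} = \frac{1}{-3 + q}$
$y{\left(U \right)} = 2 U$
$H = 18$ ($H = - 5 \frac{1}{-3 - 2} \cdot 6 \cdot 3 = - 5 \frac{1}{-5} \cdot 6 \cdot 3 = - 5 \left(- \frac{1}{5}\right) 6 \cdot 3 = - 5 \left(\left(- \frac{6}{5}\right) 3\right) = \left(-5\right) \left(- \frac{18}{5}\right) = 18$)
$y{\left(\sqrt{v{\left(-4 \right)} + 2} \right)} + H = 2 \sqrt{-4 + 2} + 18 = 2 \sqrt{-2} + 18 = 2 i \sqrt{2} + 18 = 18 + 2 i \sqrt{2}$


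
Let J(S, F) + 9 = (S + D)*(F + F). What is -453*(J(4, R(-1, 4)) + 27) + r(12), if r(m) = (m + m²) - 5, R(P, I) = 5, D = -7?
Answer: 5587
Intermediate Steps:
J(S, F) = -9 + 2*F*(-7 + S) (J(S, F) = -9 + (S - 7)*(F + F) = -9 + (-7 + S)*(2*F) = -9 + 2*F*(-7 + S))
r(m) = -5 + m + m²
-453*(J(4, R(-1, 4)) + 27) + r(12) = -453*((-9 - 14*5 + 2*5*4) + 27) + (-5 + 12 + 12²) = -453*((-9 - 70 + 40) + 27) + (-5 + 12 + 144) = -453*(-39 + 27) + 151 = -453*(-12) + 151 = 5436 + 151 = 5587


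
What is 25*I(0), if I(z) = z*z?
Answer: 0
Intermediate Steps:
I(z) = z²
25*I(0) = 25*0² = 25*0 = 0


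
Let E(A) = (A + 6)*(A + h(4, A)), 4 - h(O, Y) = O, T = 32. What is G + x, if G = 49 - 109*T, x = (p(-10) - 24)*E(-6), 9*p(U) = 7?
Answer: -3439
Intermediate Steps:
h(O, Y) = 4 - O
p(U) = 7/9 (p(U) = (⅑)*7 = 7/9)
E(A) = A*(6 + A) (E(A) = (A + 6)*(A + (4 - 1*4)) = (6 + A)*(A + (4 - 4)) = (6 + A)*(A + 0) = (6 + A)*A = A*(6 + A))
x = 0 (x = (7/9 - 24)*(-6*(6 - 6)) = -(-418)*0/3 = -209/9*0 = 0)
G = -3439 (G = 49 - 109*32 = 49 - 3488 = -3439)
G + x = -3439 + 0 = -3439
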